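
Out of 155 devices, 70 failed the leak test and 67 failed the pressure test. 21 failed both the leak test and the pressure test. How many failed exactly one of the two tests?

Using the inclusion–exclusion count for exactly one event:
|exactly one| = 70 + 67 − 2·21 = 95

95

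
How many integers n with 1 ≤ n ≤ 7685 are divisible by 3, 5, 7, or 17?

4379

2561 + 1537 + 1097 + 452 − 512 − 365 − 150 − 219 − 90 − 64 + 73 + 30 + 21 + 12 − 4 = 4379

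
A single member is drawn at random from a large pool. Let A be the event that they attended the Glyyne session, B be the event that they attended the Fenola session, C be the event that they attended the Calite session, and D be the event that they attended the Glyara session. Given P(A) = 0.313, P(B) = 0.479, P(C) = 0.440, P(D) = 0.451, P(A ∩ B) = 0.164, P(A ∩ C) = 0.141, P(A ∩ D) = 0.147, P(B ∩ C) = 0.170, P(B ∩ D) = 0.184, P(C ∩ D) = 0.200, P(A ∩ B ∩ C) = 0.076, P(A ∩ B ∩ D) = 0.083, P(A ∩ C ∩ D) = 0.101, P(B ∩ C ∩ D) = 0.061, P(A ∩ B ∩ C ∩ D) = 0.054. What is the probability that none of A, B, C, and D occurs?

P(A ∪ B ∪ C ∪ D) = 0.313 + 0.479 + 0.440 + 0.451 − 0.164 − 0.141 − 0.147 − 0.170 − 0.184 − 0.200 + 0.076 + 0.083 + 0.101 + 0.061 − 0.054 = 0.944
P(none) = 1 − 0.944 = 0.056

0.056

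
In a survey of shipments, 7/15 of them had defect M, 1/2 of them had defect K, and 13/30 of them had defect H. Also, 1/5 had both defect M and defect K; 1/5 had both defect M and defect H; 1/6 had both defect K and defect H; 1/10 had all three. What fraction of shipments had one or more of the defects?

14/15

P(at least one) = 7/15 + 1/2 + 13/30 − 1/5 − 1/5 − 1/6 + 1/10 = 14/15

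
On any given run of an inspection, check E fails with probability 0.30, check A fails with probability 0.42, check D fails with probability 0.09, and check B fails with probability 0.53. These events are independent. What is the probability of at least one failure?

0.8263538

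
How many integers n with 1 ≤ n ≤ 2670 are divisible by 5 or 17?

660

Apply inclusion-exclusion:
⌊2670/5⌋ + ⌊2670/17⌋ − ⌊2670/85⌋ = 534 + 157 − 31 = 660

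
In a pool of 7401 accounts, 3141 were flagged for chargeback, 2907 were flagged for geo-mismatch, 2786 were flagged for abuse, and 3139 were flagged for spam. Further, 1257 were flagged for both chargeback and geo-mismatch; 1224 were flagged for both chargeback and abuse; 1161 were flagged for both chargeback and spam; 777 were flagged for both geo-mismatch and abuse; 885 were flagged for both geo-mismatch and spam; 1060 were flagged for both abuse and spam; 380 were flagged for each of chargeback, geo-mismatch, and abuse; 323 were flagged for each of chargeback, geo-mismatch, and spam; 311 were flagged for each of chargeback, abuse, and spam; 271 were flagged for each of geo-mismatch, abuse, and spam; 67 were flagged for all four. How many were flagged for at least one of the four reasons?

Inclusion–exclusion gives
|at least one| = 3141 + 2907 + 2786 + 3139 − 1257 − 1224 − 1161 − 777 − 885 − 1060 + 380 + 323 + 311 + 271 − 67 = 6827

6827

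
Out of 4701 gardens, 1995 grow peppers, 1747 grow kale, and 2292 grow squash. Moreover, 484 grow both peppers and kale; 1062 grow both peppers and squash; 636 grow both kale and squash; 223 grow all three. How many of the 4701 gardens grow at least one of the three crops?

4075

Using inclusion–exclusion:
|at least one| = 1995 + 1747 + 2292 − 484 − 1062 − 636 + 223 = 4075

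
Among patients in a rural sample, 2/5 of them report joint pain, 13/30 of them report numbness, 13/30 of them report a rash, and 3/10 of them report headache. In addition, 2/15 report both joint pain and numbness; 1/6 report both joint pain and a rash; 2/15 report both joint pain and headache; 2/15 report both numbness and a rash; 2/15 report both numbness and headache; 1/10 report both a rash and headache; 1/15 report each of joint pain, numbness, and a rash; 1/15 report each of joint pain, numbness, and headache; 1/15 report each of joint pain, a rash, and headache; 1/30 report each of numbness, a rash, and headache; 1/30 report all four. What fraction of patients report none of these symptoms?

1/30

By inclusion-exclusion,
P(≥1) = 2/5 + 13/30 + 13/30 + 3/10 − 2/15 − 1/6 − 2/15 − 2/15 − 2/15 − 1/10 + 1/15 + 1/15 + 1/15 + 1/30 − 1/30 = 29/30
P(none) = 1 − 29/30 = 1/30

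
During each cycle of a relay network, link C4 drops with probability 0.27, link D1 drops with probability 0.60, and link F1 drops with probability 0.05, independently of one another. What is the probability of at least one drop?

0.7226

Independence gives P(none) = ∏(1 − pᵢ).
P(none) = (1 − 0.27) × (1 − 0.60) × (1 − 0.05) = 0.73 × 0.40 × 0.95 = 0.2774
P(at least one) = 1 − 0.2774 = 0.7226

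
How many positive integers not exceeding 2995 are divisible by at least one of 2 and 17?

1585

Inclusion–exclusion gives
1497 + 176 − 88 = 1585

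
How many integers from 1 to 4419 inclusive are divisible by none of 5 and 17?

3328

floor(4419/5) + floor(4419/17) − floor(4419/85) = 883 + 259 − 51 = 1091
4419 − 1091 = 3328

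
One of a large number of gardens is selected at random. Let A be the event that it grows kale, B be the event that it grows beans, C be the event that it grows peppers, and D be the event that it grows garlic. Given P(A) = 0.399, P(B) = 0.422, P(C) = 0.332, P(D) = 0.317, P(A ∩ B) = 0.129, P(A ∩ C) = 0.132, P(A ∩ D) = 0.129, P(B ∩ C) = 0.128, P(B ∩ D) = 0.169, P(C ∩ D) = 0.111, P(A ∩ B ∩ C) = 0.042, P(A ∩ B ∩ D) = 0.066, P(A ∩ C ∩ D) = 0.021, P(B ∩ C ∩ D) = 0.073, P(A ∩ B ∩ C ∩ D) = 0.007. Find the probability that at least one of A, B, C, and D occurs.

0.867

By inclusion-exclusion,
P(A ∪ B ∪ C ∪ D) = 0.399 + 0.422 + 0.332 + 0.317 − 0.129 − 0.132 − 0.129 − 0.128 − 0.169 − 0.111 + 0.042 + 0.066 + 0.021 + 0.073 − 0.007 = 0.867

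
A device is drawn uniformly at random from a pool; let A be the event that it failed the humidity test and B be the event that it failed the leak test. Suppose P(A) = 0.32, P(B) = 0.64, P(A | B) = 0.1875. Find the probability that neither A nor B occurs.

P(A ∩ B) = P(B)·P(A|B) = 0.64 × 0.1875 = 0.12
By inclusion-exclusion,
P(A ∪ B) = 0.32 + 0.64 − 0.12 = 0.84
P(none) = 1 − 0.84 = 0.16

0.16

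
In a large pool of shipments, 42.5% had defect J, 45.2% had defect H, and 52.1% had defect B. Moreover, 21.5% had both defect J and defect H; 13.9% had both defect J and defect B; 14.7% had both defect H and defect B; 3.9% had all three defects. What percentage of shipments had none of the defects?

6.4%

By inclusion-exclusion,
P(at least one) = 42.5 + 45.2 + 52.1 − 21.5 − 13.9 − 14.7 + 3.9 = 93.6%
P(none) = 100% − 93.6% = 6.4%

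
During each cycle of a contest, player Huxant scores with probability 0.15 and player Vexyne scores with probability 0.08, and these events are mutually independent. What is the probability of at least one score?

0.218

P(none) = (1 − 0.15) × (1 − 0.08) = 0.85 × 0.92 = 0.782
P(at least one) = 1 − 0.782 = 0.218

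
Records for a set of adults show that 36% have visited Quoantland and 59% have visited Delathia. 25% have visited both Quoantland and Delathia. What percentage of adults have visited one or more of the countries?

70%

By inclusion-exclusion,
P(at least one) = 36 + 59 − 25 = 70%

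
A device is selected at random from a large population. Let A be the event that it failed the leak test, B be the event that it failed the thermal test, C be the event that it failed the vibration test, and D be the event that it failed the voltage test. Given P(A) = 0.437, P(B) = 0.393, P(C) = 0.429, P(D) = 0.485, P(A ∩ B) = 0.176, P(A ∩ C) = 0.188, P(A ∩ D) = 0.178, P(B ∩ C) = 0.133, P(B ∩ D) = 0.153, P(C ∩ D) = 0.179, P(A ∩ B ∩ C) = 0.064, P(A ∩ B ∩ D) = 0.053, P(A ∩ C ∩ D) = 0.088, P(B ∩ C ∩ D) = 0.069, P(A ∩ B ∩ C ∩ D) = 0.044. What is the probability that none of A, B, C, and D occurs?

By inclusion-exclusion,
P(A ∪ B ∪ C ∪ D) = 0.437 + 0.393 + 0.429 + 0.485 − 0.176 − 0.188 − 0.178 − 0.133 − 0.153 − 0.179 + 0.064 + 0.053 + 0.088 + 0.069 − 0.044 = 0.967
P(none) = 1 − 0.967 = 0.033

0.033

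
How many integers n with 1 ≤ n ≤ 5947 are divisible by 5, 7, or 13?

2183

Inclusion–exclusion gives
floor(5947/5) + floor(5947/7) + floor(5947/13) − floor(5947/35) − floor(5947/65) − floor(5947/91) + floor(5947/455) = 1189 + 849 + 457 − 169 − 91 − 65 + 13 = 2183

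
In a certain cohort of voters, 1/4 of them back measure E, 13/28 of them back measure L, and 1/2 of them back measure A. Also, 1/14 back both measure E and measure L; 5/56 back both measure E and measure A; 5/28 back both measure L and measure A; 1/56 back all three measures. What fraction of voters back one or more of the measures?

25/28

Inclusion–exclusion gives
P(union) = 1/4 + 13/28 + 1/2 − 1/14 − 5/56 − 5/28 + 1/56 = 25/28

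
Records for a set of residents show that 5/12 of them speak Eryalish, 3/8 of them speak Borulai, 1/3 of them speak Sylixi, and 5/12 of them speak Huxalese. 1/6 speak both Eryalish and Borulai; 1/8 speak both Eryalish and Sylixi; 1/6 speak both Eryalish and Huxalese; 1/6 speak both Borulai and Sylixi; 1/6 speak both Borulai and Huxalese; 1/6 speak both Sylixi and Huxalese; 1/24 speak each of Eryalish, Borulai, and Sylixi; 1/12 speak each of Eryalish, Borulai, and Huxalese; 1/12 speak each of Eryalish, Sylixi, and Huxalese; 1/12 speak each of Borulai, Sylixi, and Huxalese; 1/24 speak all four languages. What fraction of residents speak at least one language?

5/6

Apply inclusion-exclusion:
P(at least one) = 5/12 + 3/8 + 1/3 + 5/12 − 1/6 − 1/8 − 1/6 − 1/6 − 1/6 − 1/6 + 1/24 + 1/12 + 1/12 + 1/12 − 1/24 = 5/6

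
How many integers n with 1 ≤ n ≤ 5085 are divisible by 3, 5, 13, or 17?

2729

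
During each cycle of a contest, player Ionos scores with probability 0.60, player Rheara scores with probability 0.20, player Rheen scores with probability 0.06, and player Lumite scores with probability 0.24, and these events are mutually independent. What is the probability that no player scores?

P(none) = (1 − 0.60) × (1 − 0.20) × (1 − 0.06) × (1 − 0.24) = 0.40 × 0.80 × 0.94 × 0.76 = 0.228608

0.228608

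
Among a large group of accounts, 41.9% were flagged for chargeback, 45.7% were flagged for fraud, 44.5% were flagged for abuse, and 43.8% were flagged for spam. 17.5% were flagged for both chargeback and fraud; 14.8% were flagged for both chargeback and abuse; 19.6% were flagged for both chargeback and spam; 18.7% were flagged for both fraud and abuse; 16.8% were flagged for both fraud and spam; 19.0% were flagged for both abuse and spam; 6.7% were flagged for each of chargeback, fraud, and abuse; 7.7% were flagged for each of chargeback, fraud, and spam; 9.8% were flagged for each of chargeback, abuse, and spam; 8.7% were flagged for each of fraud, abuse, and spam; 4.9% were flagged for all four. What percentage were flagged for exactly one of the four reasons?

42.2%

By inclusion–exclusion (exactly-one form):
P(exactly one) = 41.9 + 45.7 + 44.5 + 43.8 − 2·17.5 − 2·14.8 − 2·19.6 − 2·18.7 − 2·16.8 − 2·19.0 + 3·6.7 + 3·7.7 + 3·9.8 + 3·8.7 − 4·4.9 = 42.2%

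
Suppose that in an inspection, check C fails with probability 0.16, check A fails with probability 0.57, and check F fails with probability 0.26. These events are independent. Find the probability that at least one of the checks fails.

0.732712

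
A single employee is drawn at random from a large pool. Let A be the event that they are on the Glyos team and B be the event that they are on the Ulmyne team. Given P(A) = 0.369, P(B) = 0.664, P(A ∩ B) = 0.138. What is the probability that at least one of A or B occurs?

0.895

P(A ∪ B) = 0.369 + 0.664 − 0.138 = 0.895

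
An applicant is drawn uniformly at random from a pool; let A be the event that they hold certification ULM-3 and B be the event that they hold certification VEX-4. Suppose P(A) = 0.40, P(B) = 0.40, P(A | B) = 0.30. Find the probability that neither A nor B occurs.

0.32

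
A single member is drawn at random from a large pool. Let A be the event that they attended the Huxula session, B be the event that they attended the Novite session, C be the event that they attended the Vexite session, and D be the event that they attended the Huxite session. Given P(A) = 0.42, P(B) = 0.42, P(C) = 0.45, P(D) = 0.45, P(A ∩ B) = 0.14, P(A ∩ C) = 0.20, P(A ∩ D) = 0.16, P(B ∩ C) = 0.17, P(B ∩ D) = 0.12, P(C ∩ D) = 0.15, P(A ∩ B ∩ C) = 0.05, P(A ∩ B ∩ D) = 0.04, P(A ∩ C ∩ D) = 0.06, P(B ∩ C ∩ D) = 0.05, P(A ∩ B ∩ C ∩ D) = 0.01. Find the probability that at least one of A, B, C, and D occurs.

Inclusion–exclusion gives
P(A ∪ B ∪ C ∪ D) = 0.42 + 0.42 + 0.45 + 0.45 − 0.14 − 0.20 − 0.16 − 0.17 − 0.12 − 0.15 + 0.05 + 0.04 + 0.06 + 0.05 − 0.01 = 0.99

0.99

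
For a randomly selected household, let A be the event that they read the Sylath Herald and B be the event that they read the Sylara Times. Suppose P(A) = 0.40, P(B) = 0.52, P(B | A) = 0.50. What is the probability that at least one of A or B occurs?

P(A ∩ B) = P(A)·P(B|A) = 0.40 × 0.50 = 0.20
By inclusion-exclusion,
P(A ∪ B) = 0.40 + 0.52 − 0.20 = 0.72

0.72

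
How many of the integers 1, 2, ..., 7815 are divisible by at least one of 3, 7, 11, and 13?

4068

Inclusion–exclusion gives
2605 + 1116 + 710 + 601 − 372 − 236 − 200 − 101 − 85 − 54 + 33 + 28 + 18 + 7 − 2 = 4068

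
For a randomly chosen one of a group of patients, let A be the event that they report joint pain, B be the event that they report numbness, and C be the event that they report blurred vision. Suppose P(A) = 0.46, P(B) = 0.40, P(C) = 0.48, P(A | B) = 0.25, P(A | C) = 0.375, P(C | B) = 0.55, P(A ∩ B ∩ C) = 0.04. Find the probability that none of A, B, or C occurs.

0.12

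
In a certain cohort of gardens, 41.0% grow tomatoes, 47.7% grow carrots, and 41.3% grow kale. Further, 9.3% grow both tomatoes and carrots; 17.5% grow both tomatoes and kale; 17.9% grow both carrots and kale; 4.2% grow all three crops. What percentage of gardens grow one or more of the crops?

Using inclusion–exclusion:
P(at least one) = 41.0 + 47.7 + 41.3 − 9.3 − 17.5 − 17.9 + 4.2 = 89.5%

89.5%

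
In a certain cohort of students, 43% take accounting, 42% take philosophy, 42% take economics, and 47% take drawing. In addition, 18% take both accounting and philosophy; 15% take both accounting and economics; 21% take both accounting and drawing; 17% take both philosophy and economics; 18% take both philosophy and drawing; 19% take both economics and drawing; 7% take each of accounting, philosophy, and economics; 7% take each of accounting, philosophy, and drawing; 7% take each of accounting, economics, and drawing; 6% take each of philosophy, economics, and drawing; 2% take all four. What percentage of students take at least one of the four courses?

P(union) = 43 + 42 + 42 + 47 − 18 − 15 − 21 − 17 − 18 − 19 + 7 + 7 + 7 + 6 − 2 = 91%

91%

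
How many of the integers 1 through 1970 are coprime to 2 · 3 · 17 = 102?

618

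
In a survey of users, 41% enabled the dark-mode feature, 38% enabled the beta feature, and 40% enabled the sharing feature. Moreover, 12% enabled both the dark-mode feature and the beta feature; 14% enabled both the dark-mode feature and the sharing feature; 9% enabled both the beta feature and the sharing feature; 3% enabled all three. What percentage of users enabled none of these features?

13%

Using inclusion–exclusion:
P(at least one) = 41 + 38 + 40 − 12 − 14 − 9 + 3 = 87%
P(none) = 100% − 87% = 13%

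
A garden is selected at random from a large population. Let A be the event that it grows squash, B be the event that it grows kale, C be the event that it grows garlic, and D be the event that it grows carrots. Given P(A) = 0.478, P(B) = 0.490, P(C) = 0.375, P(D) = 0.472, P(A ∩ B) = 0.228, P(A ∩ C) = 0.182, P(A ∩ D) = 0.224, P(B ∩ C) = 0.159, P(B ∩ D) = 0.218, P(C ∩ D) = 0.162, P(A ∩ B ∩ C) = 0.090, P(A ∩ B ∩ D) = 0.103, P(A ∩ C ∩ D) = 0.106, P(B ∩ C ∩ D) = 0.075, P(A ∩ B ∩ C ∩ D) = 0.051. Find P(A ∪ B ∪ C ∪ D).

0.965

By inclusion-exclusion,
P(A ∪ B ∪ C ∪ D) = 0.478 + 0.490 + 0.375 + 0.472 − 0.228 − 0.182 − 0.224 − 0.159 − 0.218 − 0.162 + 0.090 + 0.103 + 0.106 + 0.075 − 0.051 = 0.965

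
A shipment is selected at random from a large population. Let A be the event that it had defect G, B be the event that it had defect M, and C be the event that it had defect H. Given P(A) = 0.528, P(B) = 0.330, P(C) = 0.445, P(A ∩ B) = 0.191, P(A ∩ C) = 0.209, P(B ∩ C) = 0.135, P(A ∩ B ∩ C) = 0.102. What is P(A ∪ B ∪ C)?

By inclusion–exclusion:
P(A ∪ B ∪ C) = 0.528 + 0.330 + 0.445 − 0.191 − 0.209 − 0.135 + 0.102 = 0.870

0.870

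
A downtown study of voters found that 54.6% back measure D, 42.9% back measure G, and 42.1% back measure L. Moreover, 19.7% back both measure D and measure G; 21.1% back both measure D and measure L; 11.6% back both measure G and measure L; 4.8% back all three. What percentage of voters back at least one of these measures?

92.0%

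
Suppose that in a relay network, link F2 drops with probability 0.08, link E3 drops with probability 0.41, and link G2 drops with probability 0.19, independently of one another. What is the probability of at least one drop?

0.560332

Independence gives P(none) = ∏(1 − pᵢ).
P(none) = (1 − 0.08) × (1 − 0.41) × (1 − 0.19) = 0.92 × 0.59 × 0.81 = 0.439668
P(at least one) = 1 − 0.439668 = 0.560332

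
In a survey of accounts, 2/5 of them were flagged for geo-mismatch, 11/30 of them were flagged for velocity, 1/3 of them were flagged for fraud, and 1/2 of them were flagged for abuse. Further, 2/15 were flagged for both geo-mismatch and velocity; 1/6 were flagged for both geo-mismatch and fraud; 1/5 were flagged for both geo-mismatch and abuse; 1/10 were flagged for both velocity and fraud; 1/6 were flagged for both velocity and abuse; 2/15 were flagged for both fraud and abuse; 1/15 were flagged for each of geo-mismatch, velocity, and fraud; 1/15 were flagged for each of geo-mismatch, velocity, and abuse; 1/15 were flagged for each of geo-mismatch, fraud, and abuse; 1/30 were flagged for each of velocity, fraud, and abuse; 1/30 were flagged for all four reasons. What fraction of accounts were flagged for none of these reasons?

Using inclusion–exclusion:
P(≥1) = 2/5 + 11/30 + 1/3 + 1/2 − 2/15 − 1/6 − 1/5 − 1/10 − 1/6 − 2/15 + 1/15 + 1/15 + 1/15 + 1/30 − 1/30 = 9/10
P(none) = 1 − 9/10 = 1/10

1/10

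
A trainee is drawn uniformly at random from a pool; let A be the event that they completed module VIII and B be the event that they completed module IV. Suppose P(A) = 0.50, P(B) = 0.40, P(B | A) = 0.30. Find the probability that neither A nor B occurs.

P(A ∩ B) = P(A)·P(B|A) = 0.50 × 0.30 = 0.15
Apply inclusion-exclusion:
P(A ∪ B) = 0.50 + 0.40 − 0.15 = 0.75
P(none) = 1 − 0.75 = 0.25

0.25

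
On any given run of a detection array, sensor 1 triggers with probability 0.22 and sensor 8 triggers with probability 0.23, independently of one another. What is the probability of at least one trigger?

Independence gives P(none) = ∏(1 − pᵢ).
P(none) = (1 − 0.22) × (1 − 0.23) = 0.78 × 0.77 = 0.6006
P(at least one) = 1 − 0.6006 = 0.3994

0.3994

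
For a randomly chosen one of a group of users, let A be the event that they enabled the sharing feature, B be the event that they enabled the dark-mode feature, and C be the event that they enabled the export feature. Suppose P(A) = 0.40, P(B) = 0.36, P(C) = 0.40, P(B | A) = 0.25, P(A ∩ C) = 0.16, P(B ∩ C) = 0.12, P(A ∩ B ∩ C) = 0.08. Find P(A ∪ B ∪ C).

0.86

P(A ∩ B) = P(A)·P(B|A) = 0.40 × 0.25 = 0.10
Apply inclusion-exclusion:
P(A ∪ B ∪ C) = 0.40 + 0.36 + 0.40 − 0.10 − 0.16 − 0.12 + 0.08 = 0.86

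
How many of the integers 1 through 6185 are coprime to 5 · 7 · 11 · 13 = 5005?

3559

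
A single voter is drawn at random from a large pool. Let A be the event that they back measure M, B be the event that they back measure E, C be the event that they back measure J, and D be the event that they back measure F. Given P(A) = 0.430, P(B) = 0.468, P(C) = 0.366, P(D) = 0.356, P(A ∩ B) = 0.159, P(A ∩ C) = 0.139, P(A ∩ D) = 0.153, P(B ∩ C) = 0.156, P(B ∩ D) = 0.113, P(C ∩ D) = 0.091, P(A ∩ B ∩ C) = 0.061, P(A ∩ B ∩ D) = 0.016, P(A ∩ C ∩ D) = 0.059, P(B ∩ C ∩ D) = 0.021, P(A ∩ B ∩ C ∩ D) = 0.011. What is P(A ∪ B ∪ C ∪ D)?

0.955

By inclusion–exclusion:
P(A ∪ B ∪ C ∪ D) = 0.430 + 0.468 + 0.366 + 0.356 − 0.159 − 0.139 − 0.153 − 0.156 − 0.113 − 0.091 + 0.061 + 0.016 + 0.059 + 0.021 − 0.011 = 0.955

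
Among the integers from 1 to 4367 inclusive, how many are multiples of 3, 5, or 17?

⌊4367/3⌋ + ⌊4367/5⌋ + ⌊4367/17⌋ − ⌊4367/15⌋ − ⌊4367/51⌋ − ⌊4367/85⌋ + ⌊4367/255⌋ = 1455 + 873 + 256 − 291 − 85 − 51 + 17 = 2174

2174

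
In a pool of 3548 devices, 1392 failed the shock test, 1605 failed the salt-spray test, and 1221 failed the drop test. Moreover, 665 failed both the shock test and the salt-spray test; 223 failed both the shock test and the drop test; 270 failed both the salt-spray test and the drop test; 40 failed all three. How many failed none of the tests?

448

Apply inclusion-exclusion:
N(≥1) = 1392 + 1605 + 1221 − 665 − 223 − 270 + 40 = 3100
None: 3548 − 3100 = 448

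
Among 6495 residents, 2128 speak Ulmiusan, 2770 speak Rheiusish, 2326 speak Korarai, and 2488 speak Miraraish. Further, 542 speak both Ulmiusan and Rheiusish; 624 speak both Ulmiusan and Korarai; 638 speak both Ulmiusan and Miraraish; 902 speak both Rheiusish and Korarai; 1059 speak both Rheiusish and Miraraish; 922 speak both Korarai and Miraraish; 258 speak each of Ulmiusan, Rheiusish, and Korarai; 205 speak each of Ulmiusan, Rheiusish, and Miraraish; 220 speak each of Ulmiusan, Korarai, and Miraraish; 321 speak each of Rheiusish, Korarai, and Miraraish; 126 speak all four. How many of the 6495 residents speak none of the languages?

592

Using inclusion–exclusion:
|at least one| = 2128 + 2770 + 2326 + 2488 − 542 − 624 − 638 − 902 − 1059 − 922 + 258 + 205 + 220 + 321 − 126 = 5903
None: 6495 − 5903 = 592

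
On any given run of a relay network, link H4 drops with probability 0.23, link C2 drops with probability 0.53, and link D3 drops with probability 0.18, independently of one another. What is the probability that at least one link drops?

0.703242

P(none) = (1 − 0.23) × (1 − 0.53) × (1 − 0.18) = 0.77 × 0.47 × 0.82 = 0.296758
P(at least one) = 1 − 0.296758 = 0.703242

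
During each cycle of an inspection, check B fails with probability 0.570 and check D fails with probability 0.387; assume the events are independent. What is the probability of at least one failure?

0.73641

Since the events are independent, P(none) is the product of the individual non-occurrence probabilities.
P(none) = (1 − 0.570) × (1 − 0.387) = 0.430 × 0.613 = 0.26359
P(at least one) = 1 − 0.26359 = 0.73641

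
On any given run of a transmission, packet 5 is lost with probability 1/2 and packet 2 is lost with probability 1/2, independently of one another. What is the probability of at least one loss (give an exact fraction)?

Since the events are independent, P(none) is the product of the individual non-occurrence probabilities.
P(none) = (1 − 1/2) × (1 − 1/2) = 1/2 × 1/2 = 1/4
P(at least one) = 1 − 1/4 = 3/4

3/4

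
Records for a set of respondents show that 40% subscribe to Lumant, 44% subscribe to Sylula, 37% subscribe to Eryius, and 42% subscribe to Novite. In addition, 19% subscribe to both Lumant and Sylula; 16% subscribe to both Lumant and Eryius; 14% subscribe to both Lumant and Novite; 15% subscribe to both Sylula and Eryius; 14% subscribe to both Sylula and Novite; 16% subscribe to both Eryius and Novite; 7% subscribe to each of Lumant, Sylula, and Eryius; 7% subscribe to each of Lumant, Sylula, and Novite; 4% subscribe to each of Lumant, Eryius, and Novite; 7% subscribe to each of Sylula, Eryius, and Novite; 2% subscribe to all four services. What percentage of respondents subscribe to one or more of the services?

Using inclusion–exclusion:
P(union) = 40 + 44 + 37 + 42 − 19 − 16 − 14 − 15 − 14 − 16 + 7 + 7 + 4 + 7 − 2 = 92%

92%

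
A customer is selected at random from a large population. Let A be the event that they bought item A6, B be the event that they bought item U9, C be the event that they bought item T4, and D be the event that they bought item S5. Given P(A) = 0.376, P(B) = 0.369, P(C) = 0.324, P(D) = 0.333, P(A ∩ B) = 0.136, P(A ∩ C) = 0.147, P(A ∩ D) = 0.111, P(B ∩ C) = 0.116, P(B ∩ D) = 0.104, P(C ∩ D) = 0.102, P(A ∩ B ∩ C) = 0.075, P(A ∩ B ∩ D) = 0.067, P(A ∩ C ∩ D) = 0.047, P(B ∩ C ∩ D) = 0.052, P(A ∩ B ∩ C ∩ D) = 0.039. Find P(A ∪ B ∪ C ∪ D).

0.888

P(A ∪ B ∪ C ∪ D) = 0.376 + 0.369 + 0.324 + 0.333 − 0.136 − 0.147 − 0.111 − 0.116 − 0.104 − 0.102 + 0.075 + 0.067 + 0.047 + 0.052 − 0.039 = 0.888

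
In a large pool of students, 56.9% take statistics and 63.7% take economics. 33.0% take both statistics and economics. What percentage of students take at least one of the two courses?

87.6%

P(union) = 56.9 + 63.7 − 33.0 = 87.6%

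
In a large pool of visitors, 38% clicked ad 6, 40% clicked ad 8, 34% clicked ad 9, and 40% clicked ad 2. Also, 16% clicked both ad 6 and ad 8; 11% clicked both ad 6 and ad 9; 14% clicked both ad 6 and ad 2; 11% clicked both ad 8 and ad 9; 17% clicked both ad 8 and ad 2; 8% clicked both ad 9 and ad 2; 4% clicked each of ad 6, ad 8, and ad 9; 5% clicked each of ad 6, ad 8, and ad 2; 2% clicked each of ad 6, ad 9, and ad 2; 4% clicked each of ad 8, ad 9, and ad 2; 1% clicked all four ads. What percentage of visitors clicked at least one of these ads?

Apply inclusion-exclusion:
P(≥1) = 38 + 40 + 34 + 40 − 16 − 11 − 14 − 11 − 17 − 8 + 4 + 5 + 2 + 4 − 1 = 89%

89%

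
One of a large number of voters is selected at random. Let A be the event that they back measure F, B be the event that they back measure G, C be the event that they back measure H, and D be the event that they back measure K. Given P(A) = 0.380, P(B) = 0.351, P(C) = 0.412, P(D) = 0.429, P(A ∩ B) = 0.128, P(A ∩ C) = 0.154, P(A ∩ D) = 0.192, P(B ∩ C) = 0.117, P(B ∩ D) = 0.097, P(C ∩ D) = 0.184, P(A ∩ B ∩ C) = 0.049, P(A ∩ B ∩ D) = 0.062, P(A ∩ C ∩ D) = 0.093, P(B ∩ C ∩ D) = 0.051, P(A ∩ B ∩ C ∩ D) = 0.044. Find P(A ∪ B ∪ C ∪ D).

P(A ∪ B ∪ C ∪ D) = 0.380 + 0.351 + 0.412 + 0.429 − 0.128 − 0.154 − 0.192 − 0.117 − 0.097 − 0.184 + 0.049 + 0.062 + 0.093 + 0.051 − 0.044 = 0.911

0.911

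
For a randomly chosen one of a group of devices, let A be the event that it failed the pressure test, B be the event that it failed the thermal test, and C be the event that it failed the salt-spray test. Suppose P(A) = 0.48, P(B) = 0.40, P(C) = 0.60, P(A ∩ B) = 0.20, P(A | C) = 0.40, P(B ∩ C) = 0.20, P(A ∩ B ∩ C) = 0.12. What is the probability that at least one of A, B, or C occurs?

P(A ∩ C) = P(C)·P(A|C) = 0.60 × 0.40 = 0.24
P(A ∪ B ∪ C) = 0.48 + 0.40 + 0.60 − 0.20 − 0.24 − 0.20 + 0.12 = 0.96

0.96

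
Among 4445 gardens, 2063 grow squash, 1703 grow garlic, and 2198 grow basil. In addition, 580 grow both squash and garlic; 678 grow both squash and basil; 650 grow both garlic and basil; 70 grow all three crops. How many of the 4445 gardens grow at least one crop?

By inclusion-exclusion,
|union| = 2063 + 1703 + 2198 − 580 − 678 − 650 + 70 = 4126

4126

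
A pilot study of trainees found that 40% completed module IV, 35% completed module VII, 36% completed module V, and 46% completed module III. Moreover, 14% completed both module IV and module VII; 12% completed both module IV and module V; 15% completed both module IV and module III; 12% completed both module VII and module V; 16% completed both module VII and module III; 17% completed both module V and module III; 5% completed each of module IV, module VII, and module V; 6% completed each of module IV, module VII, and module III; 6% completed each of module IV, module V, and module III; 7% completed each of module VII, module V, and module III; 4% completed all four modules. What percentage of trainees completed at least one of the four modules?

91%

Apply inclusion-exclusion:
P(union) = 40 + 35 + 36 + 46 − 14 − 12 − 15 − 12 − 16 − 17 + 5 + 6 + 6 + 7 − 4 = 91%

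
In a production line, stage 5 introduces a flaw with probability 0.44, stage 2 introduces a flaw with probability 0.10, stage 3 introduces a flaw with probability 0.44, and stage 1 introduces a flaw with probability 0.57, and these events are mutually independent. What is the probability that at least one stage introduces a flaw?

Since the events are independent, P(none) is the product of the individual non-occurrence probabilities.
P(none) = (1 − 0.44) × (1 − 0.10) × (1 − 0.44) × (1 − 0.57) = 0.56 × 0.90 × 0.56 × 0.43 = 0.1213632
P(at least one) = 1 − 0.1213632 = 0.8786368

0.8786368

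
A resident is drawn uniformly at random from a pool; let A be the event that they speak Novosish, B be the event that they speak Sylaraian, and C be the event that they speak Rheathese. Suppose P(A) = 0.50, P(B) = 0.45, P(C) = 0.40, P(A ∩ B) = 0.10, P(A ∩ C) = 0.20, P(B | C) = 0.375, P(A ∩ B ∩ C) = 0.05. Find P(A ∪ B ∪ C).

0.95

P(B ∩ C) = P(C)·P(B|C) = 0.40 × 0.375 = 0.15
Inclusion–exclusion gives
P(A ∪ B ∪ C) = 0.50 + 0.45 + 0.40 − 0.10 − 0.20 − 0.15 + 0.05 = 0.95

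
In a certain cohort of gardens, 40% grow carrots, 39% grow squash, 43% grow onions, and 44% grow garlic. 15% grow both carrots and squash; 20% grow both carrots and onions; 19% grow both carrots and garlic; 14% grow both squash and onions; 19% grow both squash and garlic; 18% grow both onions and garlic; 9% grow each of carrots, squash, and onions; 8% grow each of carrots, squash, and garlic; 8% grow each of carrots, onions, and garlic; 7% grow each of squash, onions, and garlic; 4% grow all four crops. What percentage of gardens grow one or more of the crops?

89%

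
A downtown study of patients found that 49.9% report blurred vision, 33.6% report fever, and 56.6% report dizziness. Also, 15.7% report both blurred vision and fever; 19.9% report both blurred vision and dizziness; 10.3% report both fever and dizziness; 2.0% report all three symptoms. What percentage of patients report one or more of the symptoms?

96.2%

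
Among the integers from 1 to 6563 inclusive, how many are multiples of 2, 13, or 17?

3711

By inclusion-exclusion,
3281 + 504 + 386 − 252 − 193 − 29 + 14 = 3711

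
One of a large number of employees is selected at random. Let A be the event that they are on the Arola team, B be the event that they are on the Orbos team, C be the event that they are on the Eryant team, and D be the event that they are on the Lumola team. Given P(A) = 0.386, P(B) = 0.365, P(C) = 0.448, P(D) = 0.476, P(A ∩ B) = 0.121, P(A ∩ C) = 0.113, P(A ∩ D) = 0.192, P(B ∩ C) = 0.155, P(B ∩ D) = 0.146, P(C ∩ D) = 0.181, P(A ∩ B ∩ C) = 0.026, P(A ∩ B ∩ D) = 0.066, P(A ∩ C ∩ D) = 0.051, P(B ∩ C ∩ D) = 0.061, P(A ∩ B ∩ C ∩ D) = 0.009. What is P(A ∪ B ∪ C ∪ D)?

By inclusion-exclusion,
P(A ∪ B ∪ C ∪ D) = 0.386 + 0.365 + 0.448 + 0.476 − 0.121 − 0.113 − 0.192 − 0.155 − 0.146 − 0.181 + 0.026 + 0.066 + 0.051 + 0.061 − 0.009 = 0.962

0.962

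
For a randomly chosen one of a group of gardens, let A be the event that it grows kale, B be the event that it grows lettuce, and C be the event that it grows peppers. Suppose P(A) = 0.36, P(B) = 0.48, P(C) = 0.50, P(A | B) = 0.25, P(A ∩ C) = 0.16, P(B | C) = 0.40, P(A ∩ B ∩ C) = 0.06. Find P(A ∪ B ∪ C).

P(A ∩ B) = P(B)·P(A|B) = 0.48 × 0.25 = 0.12
P(B ∩ C) = P(C)·P(B|C) = 0.50 × 0.40 = 0.20
Using inclusion–exclusion:
P(A ∪ B ∪ C) = 0.36 + 0.48 + 0.50 − 0.12 − 0.16 − 0.20 + 0.06 = 0.92

0.92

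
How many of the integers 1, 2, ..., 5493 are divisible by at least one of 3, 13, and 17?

2313

Inclusion–exclusion gives
floor(5493/3) + floor(5493/13) + floor(5493/17) − floor(5493/39) − floor(5493/51) − floor(5493/221) + floor(5493/663) = 1831 + 422 + 323 − 140 − 107 − 24 + 8 = 2313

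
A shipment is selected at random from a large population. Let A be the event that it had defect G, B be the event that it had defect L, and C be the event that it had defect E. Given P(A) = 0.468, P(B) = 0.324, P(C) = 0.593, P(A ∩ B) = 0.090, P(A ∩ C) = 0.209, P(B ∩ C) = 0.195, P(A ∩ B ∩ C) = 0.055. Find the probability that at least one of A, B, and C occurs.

0.946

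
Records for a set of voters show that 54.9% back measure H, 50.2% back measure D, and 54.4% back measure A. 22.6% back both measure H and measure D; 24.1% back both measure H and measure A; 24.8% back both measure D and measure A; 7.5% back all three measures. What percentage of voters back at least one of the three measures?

95.5%

Using inclusion–exclusion:
P(≥1) = 54.9 + 50.2 + 54.4 − 22.6 − 24.1 − 24.8 + 7.5 = 95.5%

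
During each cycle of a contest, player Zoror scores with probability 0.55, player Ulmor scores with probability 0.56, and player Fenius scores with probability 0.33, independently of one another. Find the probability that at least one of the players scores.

0.86734

P(none) = (1 − 0.55) × (1 − 0.56) × (1 − 0.33) = 0.45 × 0.44 × 0.67 = 0.13266
P(at least one) = 1 − 0.13266 = 0.86734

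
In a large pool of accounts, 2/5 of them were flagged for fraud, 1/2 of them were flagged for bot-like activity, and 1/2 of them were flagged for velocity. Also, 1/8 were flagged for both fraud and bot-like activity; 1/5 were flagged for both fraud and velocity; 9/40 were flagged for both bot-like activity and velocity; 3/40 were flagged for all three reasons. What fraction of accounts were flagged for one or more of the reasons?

37/40

By inclusion–exclusion:
P(union) = 2/5 + 1/2 + 1/2 − 1/8 − 1/5 − 9/40 + 3/40 = 37/40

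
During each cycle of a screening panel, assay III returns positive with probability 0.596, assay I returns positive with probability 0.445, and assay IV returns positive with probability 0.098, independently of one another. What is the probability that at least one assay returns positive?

P(none) = (1 − 0.596) × (1 − 0.445) × (1 − 0.098) = 0.404 × 0.555 × 0.902 = 0.20224644
P(at least one) = 1 − 0.20224644 = 0.79775356

0.79775356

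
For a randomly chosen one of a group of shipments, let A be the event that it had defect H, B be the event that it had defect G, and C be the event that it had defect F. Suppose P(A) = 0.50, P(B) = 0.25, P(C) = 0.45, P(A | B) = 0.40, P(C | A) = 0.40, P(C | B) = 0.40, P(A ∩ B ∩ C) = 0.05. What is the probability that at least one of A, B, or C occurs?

P(A ∩ B) = P(B)·P(A|B) = 0.25 × 0.40 = 0.10
P(A ∩ C) = P(A)·P(C|A) = 0.50 × 0.40 = 0.20
P(B ∩ C) = P(B)·P(C|B) = 0.25 × 0.40 = 0.10
Using inclusion–exclusion:
P(A ∪ B ∪ C) = 0.50 + 0.25 + 0.45 − 0.10 − 0.20 − 0.10 + 0.05 = 0.85

0.85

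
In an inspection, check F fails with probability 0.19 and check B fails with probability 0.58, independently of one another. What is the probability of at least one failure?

0.6598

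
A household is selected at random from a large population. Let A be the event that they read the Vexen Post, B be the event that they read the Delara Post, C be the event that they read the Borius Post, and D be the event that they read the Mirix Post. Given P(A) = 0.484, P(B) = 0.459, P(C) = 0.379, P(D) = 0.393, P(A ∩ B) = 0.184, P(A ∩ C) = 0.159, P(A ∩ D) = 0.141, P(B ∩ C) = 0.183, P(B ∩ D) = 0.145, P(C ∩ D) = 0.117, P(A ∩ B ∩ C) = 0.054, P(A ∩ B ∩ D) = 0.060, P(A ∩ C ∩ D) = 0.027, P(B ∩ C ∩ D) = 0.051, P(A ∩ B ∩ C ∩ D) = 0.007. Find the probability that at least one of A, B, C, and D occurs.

0.971

By inclusion–exclusion:
P(A ∪ B ∪ C ∪ D) = 0.484 + 0.459 + 0.379 + 0.393 − 0.184 − 0.159 − 0.141 − 0.183 − 0.145 − 0.117 + 0.054 + 0.060 + 0.027 + 0.051 − 0.007 = 0.971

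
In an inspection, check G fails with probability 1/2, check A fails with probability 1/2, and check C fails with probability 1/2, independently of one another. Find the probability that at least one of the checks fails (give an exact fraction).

P(none) = (1 − 1/2) × (1 − 1/2) × (1 − 1/2) = 1/2 × 1/2 × 1/2 = 1/8
P(at least one) = 1 − 1/8 = 7/8

7/8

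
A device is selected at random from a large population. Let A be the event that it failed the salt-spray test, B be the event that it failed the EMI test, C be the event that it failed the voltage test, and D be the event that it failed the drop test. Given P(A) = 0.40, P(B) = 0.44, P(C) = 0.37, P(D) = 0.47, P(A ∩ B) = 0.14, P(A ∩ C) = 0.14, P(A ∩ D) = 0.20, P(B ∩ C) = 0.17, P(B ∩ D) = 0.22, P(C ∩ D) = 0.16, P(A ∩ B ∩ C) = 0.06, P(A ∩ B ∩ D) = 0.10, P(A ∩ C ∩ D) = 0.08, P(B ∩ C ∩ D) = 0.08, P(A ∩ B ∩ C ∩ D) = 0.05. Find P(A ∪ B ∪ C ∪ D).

0.92

By inclusion-exclusion,
P(A ∪ B ∪ C ∪ D) = 0.40 + 0.44 + 0.37 + 0.47 − 0.14 − 0.14 − 0.20 − 0.17 − 0.22 − 0.16 + 0.06 + 0.10 + 0.08 + 0.08 − 0.05 = 0.92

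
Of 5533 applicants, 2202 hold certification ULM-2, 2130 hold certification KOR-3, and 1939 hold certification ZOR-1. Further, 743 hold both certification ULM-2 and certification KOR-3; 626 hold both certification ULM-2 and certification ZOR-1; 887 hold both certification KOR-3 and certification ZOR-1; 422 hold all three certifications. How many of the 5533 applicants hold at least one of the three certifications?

4437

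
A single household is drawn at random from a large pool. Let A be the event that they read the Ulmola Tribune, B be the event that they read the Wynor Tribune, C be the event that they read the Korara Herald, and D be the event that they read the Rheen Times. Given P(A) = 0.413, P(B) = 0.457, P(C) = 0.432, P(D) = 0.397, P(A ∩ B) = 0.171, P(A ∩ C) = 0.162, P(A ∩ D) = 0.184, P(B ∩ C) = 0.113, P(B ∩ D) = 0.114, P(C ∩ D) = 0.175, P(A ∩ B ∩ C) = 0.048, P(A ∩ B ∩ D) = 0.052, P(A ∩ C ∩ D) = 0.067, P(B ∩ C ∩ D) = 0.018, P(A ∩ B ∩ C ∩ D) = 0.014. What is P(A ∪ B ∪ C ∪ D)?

Inclusion–exclusion gives
P(A ∪ B ∪ C ∪ D) = 0.413 + 0.457 + 0.432 + 0.397 − 0.171 − 0.162 − 0.184 − 0.113 − 0.114 − 0.175 + 0.048 + 0.052 + 0.067 + 0.018 − 0.014 = 0.951

0.951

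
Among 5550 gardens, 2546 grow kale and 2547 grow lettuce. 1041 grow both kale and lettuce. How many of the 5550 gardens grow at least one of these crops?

Inclusion–exclusion gives
|at least one| = 2546 + 2547 − 1041 = 4052

4052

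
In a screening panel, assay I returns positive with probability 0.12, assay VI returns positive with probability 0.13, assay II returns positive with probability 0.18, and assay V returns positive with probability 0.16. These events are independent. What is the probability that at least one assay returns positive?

P(none) = (1 − 0.12) × (1 − 0.13) × (1 − 0.18) × (1 − 0.16) = 0.88 × 0.87 × 0.82 × 0.84 = 0.52734528
P(at least one) = 1 − 0.52734528 = 0.47265472

0.47265472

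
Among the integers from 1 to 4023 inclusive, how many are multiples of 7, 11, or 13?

1128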